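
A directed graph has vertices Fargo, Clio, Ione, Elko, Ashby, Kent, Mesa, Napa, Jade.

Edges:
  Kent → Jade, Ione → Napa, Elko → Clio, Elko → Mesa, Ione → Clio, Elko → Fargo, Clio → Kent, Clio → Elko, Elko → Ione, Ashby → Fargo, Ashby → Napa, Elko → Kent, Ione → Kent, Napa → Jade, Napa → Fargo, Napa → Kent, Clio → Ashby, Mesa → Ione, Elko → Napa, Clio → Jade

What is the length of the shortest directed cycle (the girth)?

For each vertex v, BFS finds the shortest path from v back to v.
The shortest such closed walk is Clio → Elko → Clio, length 2.

2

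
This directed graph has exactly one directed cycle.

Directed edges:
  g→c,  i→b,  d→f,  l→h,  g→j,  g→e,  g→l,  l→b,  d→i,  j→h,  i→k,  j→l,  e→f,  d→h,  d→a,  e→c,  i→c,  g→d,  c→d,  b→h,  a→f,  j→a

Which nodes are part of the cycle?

c, d, i

DFS with gray/black marking from d:
d gray
  a gray
    f gray
    f black
  a black
  h gray
  h black
  i gray
    b gray
      b→h: h black — skip
    b black
    k gray
    k black
    c gray
      c→d: d is gray → back edge
Back edge closes the cycle d → i → c → d; its vertices are {c, d, i}.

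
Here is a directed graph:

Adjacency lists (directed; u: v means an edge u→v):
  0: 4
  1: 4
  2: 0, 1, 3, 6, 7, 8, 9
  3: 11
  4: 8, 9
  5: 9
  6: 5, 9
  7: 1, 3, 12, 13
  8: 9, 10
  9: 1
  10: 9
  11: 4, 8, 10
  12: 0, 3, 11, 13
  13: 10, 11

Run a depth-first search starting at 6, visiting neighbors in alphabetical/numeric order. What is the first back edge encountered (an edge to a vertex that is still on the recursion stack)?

8→9

DFS from 6 (visiting neighbors in alphabetical/numeric order); mark gray on enter, black on exit:
6 gray
  5 gray
    9 gray
      1 gray
        4 gray
          8 gray
            8→9: 9 is gray → back edge
First back edge: 8 → 9.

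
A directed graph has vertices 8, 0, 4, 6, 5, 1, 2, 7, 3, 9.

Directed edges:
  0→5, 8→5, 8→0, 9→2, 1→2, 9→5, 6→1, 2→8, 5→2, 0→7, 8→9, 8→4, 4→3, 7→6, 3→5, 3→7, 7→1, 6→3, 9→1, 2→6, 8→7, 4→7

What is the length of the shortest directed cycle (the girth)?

For each vertex v, BFS finds the shortest path from v back to v.
The shortest such closed walk is 8 → 9 → 2 → 8, length 3.

3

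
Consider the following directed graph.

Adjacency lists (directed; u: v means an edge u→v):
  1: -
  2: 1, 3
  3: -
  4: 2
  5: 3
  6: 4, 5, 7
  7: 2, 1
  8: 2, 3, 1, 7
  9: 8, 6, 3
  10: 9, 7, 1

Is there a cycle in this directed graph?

No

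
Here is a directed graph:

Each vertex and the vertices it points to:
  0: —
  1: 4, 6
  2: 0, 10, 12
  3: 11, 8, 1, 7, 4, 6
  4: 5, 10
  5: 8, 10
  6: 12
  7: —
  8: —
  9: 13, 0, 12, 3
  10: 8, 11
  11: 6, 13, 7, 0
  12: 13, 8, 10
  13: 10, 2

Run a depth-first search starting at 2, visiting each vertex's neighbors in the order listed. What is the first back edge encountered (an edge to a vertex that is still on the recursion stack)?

13->10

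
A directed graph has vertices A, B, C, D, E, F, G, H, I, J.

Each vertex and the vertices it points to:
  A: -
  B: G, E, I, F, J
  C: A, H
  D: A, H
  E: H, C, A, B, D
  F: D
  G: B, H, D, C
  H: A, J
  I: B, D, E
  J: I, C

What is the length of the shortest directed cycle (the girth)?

For each vertex v, BFS finds the shortest path from v back to v.
The shortest such closed walk is B → E → B, length 2.

2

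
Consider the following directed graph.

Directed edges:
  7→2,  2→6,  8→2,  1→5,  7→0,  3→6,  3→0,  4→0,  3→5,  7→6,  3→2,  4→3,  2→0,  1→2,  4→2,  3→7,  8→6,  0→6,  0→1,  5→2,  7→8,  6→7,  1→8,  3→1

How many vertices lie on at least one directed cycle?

7

A vertex is on a directed cycle iff it belongs to a strongly connected component of size ≥ 2 (or has a self-loop).
The vertices on cycles are {0, 1, 2, 5, 6, 7, 8} — 7 in total.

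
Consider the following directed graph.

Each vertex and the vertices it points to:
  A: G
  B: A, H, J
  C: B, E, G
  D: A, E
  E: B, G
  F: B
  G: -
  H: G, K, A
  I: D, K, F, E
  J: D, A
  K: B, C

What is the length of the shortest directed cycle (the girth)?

3

For each vertex v, BFS finds the shortest path from v back to v.
The shortest such closed walk is K → B → H → K, length 3.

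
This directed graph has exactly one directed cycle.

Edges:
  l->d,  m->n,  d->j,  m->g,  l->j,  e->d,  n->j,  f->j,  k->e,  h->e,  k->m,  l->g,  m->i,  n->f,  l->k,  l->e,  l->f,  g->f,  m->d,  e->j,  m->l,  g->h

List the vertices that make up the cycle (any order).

k, l, m

DFS with gray/black marking from m:
m gray
  d gray
    j gray
    j black
  d black
  l gray
    l→j: j black — skip
    f gray
      f→j: j black — skip
    f black
    l→d: d black — skip
    g gray
      g→f: f black — skip
      h gray
        e gray
          e→d: d black — skip
          e→j: j black — skip
        e black
      h black
    g black
    l→e: e black — skip
    k gray
      k→m: m is gray → back edge
Back edge closes the cycle m → l → k → m; its vertices are {k, l, m}.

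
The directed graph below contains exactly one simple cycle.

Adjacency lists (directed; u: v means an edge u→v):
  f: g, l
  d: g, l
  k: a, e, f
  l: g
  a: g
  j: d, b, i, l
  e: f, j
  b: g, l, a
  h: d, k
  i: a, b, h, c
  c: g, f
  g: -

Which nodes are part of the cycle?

e, h, i, j, k

DFS with gray/black marking from k:
k gray
  a gray
    g gray
    g black
  a black
  e gray
    f gray
      f→g: g black — skip
      l gray
        l→g: g black — skip
      l black
    f black
    j gray
      d gray
        d→g: g black — skip
        d→l: l black — skip
      d black
      b gray
        b→g: g black — skip
        b→l: l black — skip
        b→a: a black — skip
      b black
      i gray
        i→a: a black — skip
        i→b: b black — skip
        h gray
          h→d: d black — skip
          h→k: k is gray → back edge
Back edge closes the cycle k → e → j → i → h → k; its vertices are {e, h, i, j, k}.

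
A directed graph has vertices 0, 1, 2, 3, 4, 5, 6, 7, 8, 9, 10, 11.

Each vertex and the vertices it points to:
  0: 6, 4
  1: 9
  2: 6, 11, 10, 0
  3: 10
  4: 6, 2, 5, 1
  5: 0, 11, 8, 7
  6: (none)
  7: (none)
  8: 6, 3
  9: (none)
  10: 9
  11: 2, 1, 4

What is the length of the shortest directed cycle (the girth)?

For each vertex v, BFS finds the shortest path from v back to v.
The shortest such closed walk is 2 → 11 → 2, length 2.

2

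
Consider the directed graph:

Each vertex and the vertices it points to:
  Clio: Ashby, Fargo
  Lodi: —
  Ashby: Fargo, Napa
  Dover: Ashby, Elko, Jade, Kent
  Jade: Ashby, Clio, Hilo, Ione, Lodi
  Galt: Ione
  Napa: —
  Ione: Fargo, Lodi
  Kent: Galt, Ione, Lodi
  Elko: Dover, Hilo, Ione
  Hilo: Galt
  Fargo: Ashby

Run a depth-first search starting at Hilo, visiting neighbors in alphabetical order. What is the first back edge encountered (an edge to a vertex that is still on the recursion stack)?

DFS from Hilo (visiting neighbors in alphabetical order); mark gray on enter, black on exit:
Hilo gray
  Galt gray
    Ione gray
      Fargo gray
        Ashby gray
          Ashby→Fargo: Fargo is gray → back edge
First back edge: Ashby → Fargo.

Ashby->Fargo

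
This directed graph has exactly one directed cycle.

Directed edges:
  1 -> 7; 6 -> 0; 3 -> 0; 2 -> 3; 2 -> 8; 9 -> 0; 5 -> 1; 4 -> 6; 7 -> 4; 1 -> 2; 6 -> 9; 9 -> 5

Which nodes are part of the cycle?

DFS with gray/black marking from 1:
1 gray
  7 gray
    4 gray
      6 gray
        9 gray
          0 gray
          0 black
          5 gray
            5→1: 1 is gray → back edge
Back edge closes the cycle 1 → 7 → 4 → 6 → 9 → 5 → 1; its vertices are {1, 4, 5, 6, 7, 9}.

1, 4, 5, 6, 7, 9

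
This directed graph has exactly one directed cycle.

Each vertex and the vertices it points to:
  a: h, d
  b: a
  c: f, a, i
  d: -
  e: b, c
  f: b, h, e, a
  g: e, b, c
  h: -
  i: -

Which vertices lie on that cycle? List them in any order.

c, e, f

DFS with gray/black marking from c:
c gray
  f gray
    b gray
      a gray
        h gray
        h black
        d gray
        d black
      a black
    b black
    f→h: h black — skip
    e gray
      e→b: b black — skip
      e→c: c is gray → back edge
Back edge closes the cycle c → f → e → c; its vertices are {c, e, f}.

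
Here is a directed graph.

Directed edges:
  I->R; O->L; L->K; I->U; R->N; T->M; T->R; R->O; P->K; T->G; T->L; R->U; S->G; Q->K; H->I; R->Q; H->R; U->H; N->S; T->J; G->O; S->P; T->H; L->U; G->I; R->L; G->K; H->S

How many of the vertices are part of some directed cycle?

A vertex is on a directed cycle iff it belongs to a strongly connected component of size ≥ 2 (or has a self-loop).
The vertices on cycles are {G, H, I, L, N, O, R, S, U} — 9 in total.

9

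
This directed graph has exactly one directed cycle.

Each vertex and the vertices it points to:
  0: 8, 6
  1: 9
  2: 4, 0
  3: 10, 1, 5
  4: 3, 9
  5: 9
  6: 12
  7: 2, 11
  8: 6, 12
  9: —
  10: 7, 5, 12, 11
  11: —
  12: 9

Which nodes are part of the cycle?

DFS with gray/black marking from 2:
2 gray
  4 gray
    3 gray
      10 gray
        7 gray
          7→2: 2 is gray → back edge
Back edge closes the cycle 2 → 4 → 3 → 10 → 7 → 2; its vertices are {2, 3, 4, 7, 10}.

2, 3, 4, 7, 10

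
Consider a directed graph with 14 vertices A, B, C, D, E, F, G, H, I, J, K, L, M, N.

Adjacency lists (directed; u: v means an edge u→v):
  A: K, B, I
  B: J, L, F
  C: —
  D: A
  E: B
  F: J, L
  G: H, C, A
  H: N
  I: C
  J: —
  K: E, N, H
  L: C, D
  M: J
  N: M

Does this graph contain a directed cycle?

Yes

DFS with white/gray/black marking, starting from E:
E gray
  B gray
    J gray
    J black
    L gray
      C gray
      C black
      D gray
        A gray
          K gray
            K→E: E is gray → back edge
Back edge found, so a cycle exists: E → B → L → D → A → K → E.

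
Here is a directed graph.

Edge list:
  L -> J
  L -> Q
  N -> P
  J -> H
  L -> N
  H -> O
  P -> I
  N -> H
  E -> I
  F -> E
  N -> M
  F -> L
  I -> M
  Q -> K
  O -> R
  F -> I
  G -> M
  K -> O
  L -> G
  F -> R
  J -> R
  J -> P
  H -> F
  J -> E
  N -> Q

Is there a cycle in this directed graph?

Yes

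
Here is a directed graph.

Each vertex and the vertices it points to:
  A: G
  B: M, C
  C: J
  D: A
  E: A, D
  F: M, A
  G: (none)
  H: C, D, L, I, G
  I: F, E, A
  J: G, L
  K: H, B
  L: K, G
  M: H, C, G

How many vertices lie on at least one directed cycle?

A vertex is on a directed cycle iff it belongs to a strongly connected component of size ≥ 2 (or has a self-loop).
The vertices on cycles are {B, C, F, H, I, J, K, L, M} — 9 in total.

9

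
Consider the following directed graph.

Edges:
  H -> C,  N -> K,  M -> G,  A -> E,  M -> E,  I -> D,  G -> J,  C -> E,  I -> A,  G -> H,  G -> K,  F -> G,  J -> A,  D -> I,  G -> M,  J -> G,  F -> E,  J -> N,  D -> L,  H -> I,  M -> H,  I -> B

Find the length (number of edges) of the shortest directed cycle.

2

For each vertex v, BFS finds the shortest path from v back to v.
The shortest such closed walk is G → J → G, length 2.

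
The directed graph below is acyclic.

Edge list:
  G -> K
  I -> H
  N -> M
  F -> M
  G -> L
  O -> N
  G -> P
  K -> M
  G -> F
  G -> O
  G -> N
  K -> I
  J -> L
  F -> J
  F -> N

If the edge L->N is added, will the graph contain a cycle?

No

Adding L→N creates a cycle iff N can already reach L.
Explore from N: no path reaches L. The graph stays acyclic.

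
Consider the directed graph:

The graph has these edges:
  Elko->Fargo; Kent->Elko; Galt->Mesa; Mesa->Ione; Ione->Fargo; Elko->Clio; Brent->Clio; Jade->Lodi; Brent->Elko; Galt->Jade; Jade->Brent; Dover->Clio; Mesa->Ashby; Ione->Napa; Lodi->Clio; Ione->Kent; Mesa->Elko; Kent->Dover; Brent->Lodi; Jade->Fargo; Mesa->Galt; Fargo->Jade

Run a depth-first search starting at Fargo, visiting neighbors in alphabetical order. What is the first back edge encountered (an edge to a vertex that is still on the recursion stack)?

Elko→Fargo

DFS from Fargo (visiting neighbors in alphabetical order); mark gray on enter, black on exit:
Fargo gray
  Jade gray
    Brent gray
      Clio gray
      Clio black
      Elko gray
        Elko→Clio: Clio black — skip
        Elko→Fargo: Fargo is gray → back edge
First back edge: Elko → Fargo.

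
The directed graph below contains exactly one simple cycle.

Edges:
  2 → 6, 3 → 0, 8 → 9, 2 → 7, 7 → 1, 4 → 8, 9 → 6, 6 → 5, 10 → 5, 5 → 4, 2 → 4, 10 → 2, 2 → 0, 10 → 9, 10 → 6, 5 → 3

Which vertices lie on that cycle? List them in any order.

DFS with gray/black marking from 5:
5 gray
  3 gray
    0 gray
    0 black
  3 black
  4 gray
    8 gray
      9 gray
        6 gray
          6→5: 5 is gray → back edge
Back edge closes the cycle 5 → 4 → 8 → 9 → 6 → 5; its vertices are {4, 5, 6, 8, 9}.

4, 5, 6, 8, 9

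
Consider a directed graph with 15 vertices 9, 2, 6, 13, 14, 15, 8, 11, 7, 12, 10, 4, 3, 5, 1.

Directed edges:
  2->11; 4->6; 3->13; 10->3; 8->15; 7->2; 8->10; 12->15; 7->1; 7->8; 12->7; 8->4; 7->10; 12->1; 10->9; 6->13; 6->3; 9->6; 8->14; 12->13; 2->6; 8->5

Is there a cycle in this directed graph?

DFS with white/gray/black marking, starting from 4:
4 gray
  6 gray
    3 gray
      13 gray
      13 black
    3 black
    6→13: 13 black — skip
  6 black
4 black
9 gray
  9→6: 6 black — skip
9 black
2 gray
  2→6: 6 black — skip
  11 gray
  11 black
2 black
14 gray
14 black
15 gray
15 black
8 gray
  10 gray
    10→3: 3 black — skip
    10→9: 9 black — skip
  10 black
  5 gray
  5 black
  8→15: 15 black — skip
  8→14: 14 black — skip
  8→4: 4 black — skip
8 black
7 gray
  7→10: 10 black — skip
  7→2: 2 black — skip
  7→8: 8 black — skip
  1 gray
  1 black
7 black
12 gray
  12→1: 1 black — skip
  12→15: 15 black — skip
  12→13: 13 black — skip
  12→7: 7 black — skip
12 black
Every edge goes to a white or black vertex — no back edge, so the graph is acyclic.

No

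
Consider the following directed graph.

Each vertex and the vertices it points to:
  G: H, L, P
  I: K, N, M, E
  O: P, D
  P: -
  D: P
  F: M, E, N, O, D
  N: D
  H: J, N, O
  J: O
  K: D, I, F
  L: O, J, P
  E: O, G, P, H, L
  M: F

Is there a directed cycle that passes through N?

No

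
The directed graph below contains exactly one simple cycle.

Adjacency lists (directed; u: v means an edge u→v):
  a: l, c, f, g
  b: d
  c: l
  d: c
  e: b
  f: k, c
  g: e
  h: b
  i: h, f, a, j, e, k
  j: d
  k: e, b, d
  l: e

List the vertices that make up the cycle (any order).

b, c, d, e, l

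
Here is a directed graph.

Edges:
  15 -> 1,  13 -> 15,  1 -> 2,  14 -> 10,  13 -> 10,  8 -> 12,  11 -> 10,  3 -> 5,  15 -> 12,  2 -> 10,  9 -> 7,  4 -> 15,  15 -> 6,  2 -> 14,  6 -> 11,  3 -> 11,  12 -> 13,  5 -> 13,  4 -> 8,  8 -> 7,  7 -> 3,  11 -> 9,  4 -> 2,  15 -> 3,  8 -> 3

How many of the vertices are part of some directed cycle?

9

A vertex is on a directed cycle iff it belongs to a strongly connected component of size ≥ 2 (or has a self-loop).
The vertices on cycles are {3, 5, 6, 7, 9, 11, 12, 13, 15} — 9 in total.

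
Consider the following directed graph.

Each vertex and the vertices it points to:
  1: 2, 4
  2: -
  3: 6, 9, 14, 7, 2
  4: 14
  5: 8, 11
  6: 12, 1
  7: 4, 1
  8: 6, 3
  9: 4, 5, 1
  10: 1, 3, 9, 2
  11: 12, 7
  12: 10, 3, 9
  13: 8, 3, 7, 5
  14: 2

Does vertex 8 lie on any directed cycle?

8 is on a cycle iff 8 can reach itself via ≥1 edge.
8 → 3 → 9 → 5 → 8 — yes.

Yes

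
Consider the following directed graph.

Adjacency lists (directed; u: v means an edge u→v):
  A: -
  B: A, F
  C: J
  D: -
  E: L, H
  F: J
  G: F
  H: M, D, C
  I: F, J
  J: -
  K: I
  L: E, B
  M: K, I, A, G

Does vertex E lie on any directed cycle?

Yes

E is on a cycle iff E can reach itself via ≥1 edge.
E → L → E — yes.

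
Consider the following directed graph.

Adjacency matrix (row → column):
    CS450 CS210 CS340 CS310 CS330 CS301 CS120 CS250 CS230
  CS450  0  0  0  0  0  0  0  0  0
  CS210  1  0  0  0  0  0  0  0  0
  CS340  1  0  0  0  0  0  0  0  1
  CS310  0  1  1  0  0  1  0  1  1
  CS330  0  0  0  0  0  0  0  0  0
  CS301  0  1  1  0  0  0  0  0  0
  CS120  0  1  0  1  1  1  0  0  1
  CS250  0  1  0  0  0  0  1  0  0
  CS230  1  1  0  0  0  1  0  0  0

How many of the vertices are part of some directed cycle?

6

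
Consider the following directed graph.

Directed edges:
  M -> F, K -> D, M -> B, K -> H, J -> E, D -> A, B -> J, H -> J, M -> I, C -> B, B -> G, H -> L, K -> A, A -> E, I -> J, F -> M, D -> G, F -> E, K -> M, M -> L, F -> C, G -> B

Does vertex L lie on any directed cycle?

L lies on a cycle iff there is a path from L back to itself.
Exploring from L, it never reaches itself; equivalently, its strongly connected component is a singleton.

No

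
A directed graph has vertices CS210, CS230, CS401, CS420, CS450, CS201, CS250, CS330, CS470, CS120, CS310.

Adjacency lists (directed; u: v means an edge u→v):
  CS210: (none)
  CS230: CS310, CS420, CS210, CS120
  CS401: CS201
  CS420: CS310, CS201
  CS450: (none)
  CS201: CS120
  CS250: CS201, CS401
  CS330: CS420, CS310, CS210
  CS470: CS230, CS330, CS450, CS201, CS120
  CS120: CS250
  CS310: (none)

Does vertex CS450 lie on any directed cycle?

No

CS450 lies on a cycle iff there is a path from CS450 back to itself.
Exploring from CS450, it never reaches itself; equivalently, its strongly connected component is a singleton.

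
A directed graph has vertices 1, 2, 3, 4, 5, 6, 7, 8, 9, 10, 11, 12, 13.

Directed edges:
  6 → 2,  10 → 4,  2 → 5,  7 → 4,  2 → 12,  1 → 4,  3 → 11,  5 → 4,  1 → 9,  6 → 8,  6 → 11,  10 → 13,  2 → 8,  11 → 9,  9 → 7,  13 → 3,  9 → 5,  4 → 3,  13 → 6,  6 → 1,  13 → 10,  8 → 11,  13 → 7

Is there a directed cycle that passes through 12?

No

12 lies on a cycle iff there is a path from 12 back to itself.
Exploring from 12, it never reaches itself; equivalently, its strongly connected component is a singleton.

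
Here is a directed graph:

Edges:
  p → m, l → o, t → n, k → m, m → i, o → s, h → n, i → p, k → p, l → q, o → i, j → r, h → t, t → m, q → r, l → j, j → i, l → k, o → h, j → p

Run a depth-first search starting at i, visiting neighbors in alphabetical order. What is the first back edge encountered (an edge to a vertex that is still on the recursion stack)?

m→i

DFS from i (visiting neighbors in alphabetical order); mark gray on enter, black on exit:
i gray
  p gray
    m gray
      m→i: i is gray → back edge
First back edge: m → i.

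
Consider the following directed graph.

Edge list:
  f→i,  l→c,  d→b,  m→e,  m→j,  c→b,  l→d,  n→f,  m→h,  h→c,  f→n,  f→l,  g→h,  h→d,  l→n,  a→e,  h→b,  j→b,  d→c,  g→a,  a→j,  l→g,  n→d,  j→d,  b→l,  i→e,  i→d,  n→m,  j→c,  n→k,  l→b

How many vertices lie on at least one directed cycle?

A vertex is on a directed cycle iff it belongs to a strongly connected component of size ≥ 2 (or has a self-loop).
The vertices on cycles are {a, b, c, d, f, g, h, i, j, l, m, n} — 12 in total.

12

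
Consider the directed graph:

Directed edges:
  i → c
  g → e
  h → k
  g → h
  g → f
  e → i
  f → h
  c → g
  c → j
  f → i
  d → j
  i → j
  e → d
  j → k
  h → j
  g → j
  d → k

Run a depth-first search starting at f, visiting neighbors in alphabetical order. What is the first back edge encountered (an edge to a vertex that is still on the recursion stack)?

DFS from f (visiting neighbors in alphabetical order); mark gray on enter, black on exit:
f gray
  h gray
    j gray
      k gray
      k black
    j black
    h→k: k black — skip
  h black
  i gray
    c gray
      g gray
        e gray
          d gray
            d→j: j black — skip
            d→k: k black — skip
          d black
          e→i: i is gray → back edge
First back edge: e → i.

e→i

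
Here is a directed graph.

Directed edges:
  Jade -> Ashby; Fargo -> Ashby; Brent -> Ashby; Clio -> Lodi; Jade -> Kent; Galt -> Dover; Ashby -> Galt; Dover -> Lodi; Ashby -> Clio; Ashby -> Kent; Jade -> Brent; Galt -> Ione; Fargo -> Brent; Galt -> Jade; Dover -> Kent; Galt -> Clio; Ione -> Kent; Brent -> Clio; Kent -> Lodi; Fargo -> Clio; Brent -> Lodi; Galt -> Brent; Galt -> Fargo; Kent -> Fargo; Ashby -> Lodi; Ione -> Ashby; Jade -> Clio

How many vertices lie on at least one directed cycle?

A vertex is on a directed cycle iff it belongs to a strongly connected component of size ≥ 2 (or has a self-loop).
The vertices on cycles are {Galt, Ione, Jade, Kent, Ashby, Brent, Dover, Fargo} — 8 in total.

8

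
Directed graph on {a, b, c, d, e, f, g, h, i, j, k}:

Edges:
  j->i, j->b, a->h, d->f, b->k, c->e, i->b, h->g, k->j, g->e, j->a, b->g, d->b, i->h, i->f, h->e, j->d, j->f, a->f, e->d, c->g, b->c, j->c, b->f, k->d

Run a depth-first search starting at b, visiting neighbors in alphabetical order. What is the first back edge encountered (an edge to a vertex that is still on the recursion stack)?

d->b

DFS from b (visiting neighbors in alphabetical order); mark gray on enter, black on exit:
b gray
  c gray
    e gray
      d gray
        d→b: b is gray → back edge
First back edge: d → b.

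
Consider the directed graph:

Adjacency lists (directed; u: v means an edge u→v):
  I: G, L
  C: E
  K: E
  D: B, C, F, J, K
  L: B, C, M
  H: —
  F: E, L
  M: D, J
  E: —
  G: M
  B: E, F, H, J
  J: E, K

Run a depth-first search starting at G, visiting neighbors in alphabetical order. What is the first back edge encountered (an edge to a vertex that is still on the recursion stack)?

L->B

DFS from G (visiting neighbors in alphabetical order); mark gray on enter, black on exit:
G gray
  M gray
    D gray
      B gray
        E gray
        E black
        F gray
          F→E: E black — skip
          L gray
            L→B: B is gray → back edge
First back edge: L → B.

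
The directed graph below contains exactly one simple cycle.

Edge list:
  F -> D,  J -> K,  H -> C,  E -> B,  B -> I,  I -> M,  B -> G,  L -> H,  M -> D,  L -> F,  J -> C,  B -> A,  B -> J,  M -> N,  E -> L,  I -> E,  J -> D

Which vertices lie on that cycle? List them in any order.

B, E, I

DFS with gray/black marking from B:
B gray
  J gray
    K gray
    K black
    D gray
    D black
    C gray
    C black
  J black
  I gray
    E gray
      L gray
        F gray
          F→D: D black — skip
        F black
        H gray
          H→C: C black — skip
        H black
      L black
      E→B: B is gray → back edge
Back edge closes the cycle B → I → E → B; its vertices are {B, E, I}.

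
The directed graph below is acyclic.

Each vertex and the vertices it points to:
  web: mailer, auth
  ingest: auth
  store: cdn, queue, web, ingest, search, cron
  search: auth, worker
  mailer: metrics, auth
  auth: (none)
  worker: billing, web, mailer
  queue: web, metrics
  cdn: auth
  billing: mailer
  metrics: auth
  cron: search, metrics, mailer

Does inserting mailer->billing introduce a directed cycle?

Yes

Adding mailer→billing creates a cycle iff billing can already reach mailer.
Path from billing: billing → mailer.
So billing → … → mailer → billing is a cycle.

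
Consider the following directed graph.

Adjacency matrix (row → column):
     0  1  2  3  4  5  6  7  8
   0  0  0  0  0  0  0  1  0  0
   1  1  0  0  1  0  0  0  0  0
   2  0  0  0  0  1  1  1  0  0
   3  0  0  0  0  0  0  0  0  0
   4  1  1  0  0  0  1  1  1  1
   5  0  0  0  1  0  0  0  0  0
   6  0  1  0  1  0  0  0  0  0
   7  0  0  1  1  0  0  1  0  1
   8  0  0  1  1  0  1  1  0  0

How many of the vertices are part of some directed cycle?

A vertex is on a directed cycle iff it belongs to a strongly connected component of size ≥ 2 (or has a self-loop).
The vertices on cycles are {0, 1, 2, 4, 6, 7, 8} — 7 in total.

7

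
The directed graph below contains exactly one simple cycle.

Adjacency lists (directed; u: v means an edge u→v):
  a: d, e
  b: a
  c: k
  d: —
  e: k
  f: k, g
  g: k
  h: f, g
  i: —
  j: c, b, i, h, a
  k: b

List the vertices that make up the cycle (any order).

a, b, e, k

DFS with gray/black marking from b:
b gray
  a gray
    d gray
    d black
    e gray
      k gray
        k→b: b is gray → back edge
Back edge closes the cycle b → a → e → k → b; its vertices are {a, b, e, k}.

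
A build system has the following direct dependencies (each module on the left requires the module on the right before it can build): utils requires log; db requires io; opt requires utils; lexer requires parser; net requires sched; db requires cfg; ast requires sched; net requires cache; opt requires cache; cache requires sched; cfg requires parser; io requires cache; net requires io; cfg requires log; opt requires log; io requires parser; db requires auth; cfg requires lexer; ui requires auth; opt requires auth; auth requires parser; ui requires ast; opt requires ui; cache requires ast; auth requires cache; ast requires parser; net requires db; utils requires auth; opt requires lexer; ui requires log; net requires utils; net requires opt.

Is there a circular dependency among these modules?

DFS with white/gray/black marking, starting from io:
io gray
  cache gray
    ast gray
      sched gray
      sched black
      parser gray
      parser black
    ast black
    cache→sched: sched black — skip
  cache black
  io→parser: parser black — skip
io black
ui gray
  ui→ast: ast black — skip
  log gray
  log black
  auth gray
    auth→parser: parser black — skip
    auth→cache: cache black — skip
  auth black
ui black
cfg gray
  cfg→parser: parser black — skip
  cfg→log: log black — skip
  lexer gray
    lexer→parser: parser black — skip
  lexer black
cfg black
net gray
  net→io: io black — skip
  db gray
    db→io: io black — skip
    db→auth: auth black — skip
    db→cfg: cfg black — skip
  db black
  net→cache: cache black — skip
  net→sched: sched black — skip
  utils gray
    utils→log: log black — skip
    utils→auth: auth black — skip
  utils black
  opt gray
    opt→cache: cache black — skip
    opt→auth: auth black — skip
    opt→utils: utils black — skip
    opt→log: log black — skip
    opt→lexer: lexer black — skip
    opt→ui: ui black — skip
  opt black
net black
Every edge goes to a white or black vertex — no back edge, so the graph is acyclic.

No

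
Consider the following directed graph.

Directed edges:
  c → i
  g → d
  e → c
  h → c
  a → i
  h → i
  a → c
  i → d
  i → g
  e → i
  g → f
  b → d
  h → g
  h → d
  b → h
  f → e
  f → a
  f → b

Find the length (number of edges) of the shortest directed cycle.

For each vertex v, BFS finds the shortest path from v back to v.
The shortest such closed walk is f → b → h → g → f, length 4.

4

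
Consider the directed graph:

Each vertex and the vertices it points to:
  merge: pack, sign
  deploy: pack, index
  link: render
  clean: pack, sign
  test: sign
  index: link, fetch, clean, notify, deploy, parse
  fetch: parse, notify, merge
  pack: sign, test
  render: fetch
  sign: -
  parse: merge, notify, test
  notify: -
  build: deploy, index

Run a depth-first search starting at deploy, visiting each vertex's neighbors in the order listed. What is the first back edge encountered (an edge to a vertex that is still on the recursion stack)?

DFS from deploy (visiting each vertex's neighbors in the order listed); mark gray on enter, black on exit:
deploy gray
  pack gray
    sign gray
    sign black
    test gray
      test→sign: sign black — skip
    test black
  pack black
  index gray
    link gray
      render gray
        fetch gray
          parse gray
            merge gray
              merge→pack: pack black — skip
              merge→sign: sign black — skip
            merge black
            notify gray
            notify black
            parse→test: test black — skip
          parse black
          fetch→notify: notify black — skip
          fetch→merge: merge black — skip
        fetch black
      render black
    link black
    index→fetch: fetch black — skip
    clean gray
      clean→pack: pack black — skip
      clean→sign: sign black — skip
    clean black
    index→notify: notify black — skip
    index→deploy: deploy is gray → back edge
First back edge: index → deploy.

index->deploy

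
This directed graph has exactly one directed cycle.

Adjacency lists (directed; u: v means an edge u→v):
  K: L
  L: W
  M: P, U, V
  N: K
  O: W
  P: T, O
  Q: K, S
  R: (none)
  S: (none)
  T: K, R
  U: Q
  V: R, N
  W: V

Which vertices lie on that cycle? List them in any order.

K, L, N, V, W

DFS with gray/black marking from V:
V gray
  R gray
  R black
  N gray
    K gray
      L gray
        W gray
          W→V: V is gray → back edge
Back edge closes the cycle V → N → K → L → W → V; its vertices are {K, L, N, V, W}.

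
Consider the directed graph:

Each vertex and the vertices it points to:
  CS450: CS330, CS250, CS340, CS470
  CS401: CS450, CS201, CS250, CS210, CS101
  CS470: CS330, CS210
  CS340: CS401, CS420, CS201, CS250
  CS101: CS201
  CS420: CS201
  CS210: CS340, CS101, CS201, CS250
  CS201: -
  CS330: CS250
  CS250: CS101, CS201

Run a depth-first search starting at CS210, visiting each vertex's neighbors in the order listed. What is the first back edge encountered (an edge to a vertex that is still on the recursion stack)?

CS450->CS340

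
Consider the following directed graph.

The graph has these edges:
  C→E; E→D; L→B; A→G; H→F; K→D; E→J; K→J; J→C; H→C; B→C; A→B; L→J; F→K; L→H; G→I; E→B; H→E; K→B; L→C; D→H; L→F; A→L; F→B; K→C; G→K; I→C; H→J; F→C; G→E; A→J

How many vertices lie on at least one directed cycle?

A vertex is on a directed cycle iff it belongs to a strongly connected component of size ≥ 2 (or has a self-loop).
The vertices on cycles are {B, C, D, E, F, H, J, K} — 8 in total.

8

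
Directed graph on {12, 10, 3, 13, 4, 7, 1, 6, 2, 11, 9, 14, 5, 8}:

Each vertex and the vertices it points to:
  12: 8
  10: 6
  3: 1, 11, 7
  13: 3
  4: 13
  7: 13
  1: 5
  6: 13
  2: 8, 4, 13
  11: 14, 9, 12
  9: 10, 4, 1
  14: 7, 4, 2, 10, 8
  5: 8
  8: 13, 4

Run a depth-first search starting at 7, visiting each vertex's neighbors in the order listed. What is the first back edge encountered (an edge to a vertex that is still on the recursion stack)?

DFS from 7 (visiting each vertex's neighbors in the order listed); mark gray on enter, black on exit:
7 gray
  13 gray
    3 gray
      1 gray
        5 gray
          8 gray
            8→13: 13 is gray → back edge
First back edge: 8 → 13.

8→13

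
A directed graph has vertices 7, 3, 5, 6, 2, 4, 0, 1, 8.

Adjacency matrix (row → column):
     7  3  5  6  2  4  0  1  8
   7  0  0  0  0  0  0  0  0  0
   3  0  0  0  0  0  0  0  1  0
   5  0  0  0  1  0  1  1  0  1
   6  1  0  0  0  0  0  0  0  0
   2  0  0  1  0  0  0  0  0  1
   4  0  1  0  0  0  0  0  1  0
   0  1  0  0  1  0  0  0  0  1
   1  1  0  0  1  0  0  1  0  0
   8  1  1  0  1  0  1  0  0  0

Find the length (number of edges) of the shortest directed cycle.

For each vertex v, BFS finds the shortest path from v back to v.
The shortest such closed walk is 8 → 3 → 1 → 0 → 8, length 4.

4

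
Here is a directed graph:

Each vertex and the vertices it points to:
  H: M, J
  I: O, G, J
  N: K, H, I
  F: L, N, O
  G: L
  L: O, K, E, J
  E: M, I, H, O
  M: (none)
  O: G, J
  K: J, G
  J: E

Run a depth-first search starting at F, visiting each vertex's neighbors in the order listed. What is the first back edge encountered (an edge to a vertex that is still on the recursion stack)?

G→L

DFS from F (visiting each vertex's neighbors in the order listed); mark gray on enter, black on exit:
F gray
  L gray
    O gray
      G gray
        G→L: L is gray → back edge
First back edge: G → L.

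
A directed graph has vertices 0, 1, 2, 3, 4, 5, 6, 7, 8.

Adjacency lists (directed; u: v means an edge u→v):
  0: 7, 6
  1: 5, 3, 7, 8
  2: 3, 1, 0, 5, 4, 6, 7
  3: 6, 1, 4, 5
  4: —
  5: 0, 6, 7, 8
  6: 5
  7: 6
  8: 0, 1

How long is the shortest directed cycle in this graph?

2

For each vertex v, BFS finds the shortest path from v back to v.
The shortest such closed walk is 1 → 8 → 1, length 2.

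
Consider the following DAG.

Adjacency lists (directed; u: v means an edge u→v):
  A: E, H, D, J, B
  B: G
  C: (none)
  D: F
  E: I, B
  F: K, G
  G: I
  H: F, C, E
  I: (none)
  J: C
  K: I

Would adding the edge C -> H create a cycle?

Yes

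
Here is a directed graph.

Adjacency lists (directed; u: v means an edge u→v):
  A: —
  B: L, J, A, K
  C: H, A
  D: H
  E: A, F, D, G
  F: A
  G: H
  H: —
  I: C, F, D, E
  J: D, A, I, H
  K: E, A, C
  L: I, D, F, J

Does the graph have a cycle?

DFS with white/gray/black marking, starting from A:
A gray
A black
B gray
  L gray
    I gray
      C gray
        H gray
        H black
        C→A: A black — skip
      C black
      F gray
        F→A: A black — skip
      F black
      D gray
        D→H: H black — skip
      D black
      E gray
        E→A: A black — skip
        E→F: F black — skip
        E→D: D black — skip
        G gray
          G→H: H black — skip
        G black
      E black
    I black
    L→D: D black — skip
    L→F: F black — skip
    J gray
      J→D: D black — skip
      J→A: A black — skip
      J→I: I black — skip
      J→H: H black — skip
    J black
  L black
  B→J: J black — skip
  B→A: A black — skip
  K gray
    K→E: E black — skip
    K→A: A black — skip
    K→C: C black — skip
  K black
B black
Every edge goes to a white or black vertex — no back edge, so the graph is acyclic.

No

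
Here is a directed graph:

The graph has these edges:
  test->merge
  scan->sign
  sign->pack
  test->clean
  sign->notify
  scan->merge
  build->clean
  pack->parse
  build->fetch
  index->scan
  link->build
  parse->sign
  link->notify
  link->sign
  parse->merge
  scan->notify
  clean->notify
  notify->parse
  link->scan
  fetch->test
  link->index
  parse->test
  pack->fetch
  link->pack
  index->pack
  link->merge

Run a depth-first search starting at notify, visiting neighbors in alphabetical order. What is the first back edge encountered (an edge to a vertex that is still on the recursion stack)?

sign->notify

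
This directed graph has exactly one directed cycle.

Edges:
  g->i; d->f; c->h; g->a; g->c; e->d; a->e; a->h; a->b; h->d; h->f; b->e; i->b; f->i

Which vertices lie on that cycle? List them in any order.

b, d, e, f, i

DFS with gray/black marking from i:
i gray
  b gray
    e gray
      d gray
        f gray
          f→i: i is gray → back edge
Back edge closes the cycle i → b → e → d → f → i; its vertices are {b, d, e, f, i}.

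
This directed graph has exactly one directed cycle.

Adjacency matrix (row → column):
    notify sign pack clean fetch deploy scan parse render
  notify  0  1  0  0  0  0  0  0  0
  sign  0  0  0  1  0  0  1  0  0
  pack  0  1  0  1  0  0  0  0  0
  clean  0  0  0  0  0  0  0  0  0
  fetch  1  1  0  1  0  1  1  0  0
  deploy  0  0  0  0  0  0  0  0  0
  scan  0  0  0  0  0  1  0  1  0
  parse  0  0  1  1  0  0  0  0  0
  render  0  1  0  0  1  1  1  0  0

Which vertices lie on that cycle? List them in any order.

DFS with gray/black marking from scan:
scan gray
  parse gray
    pack gray
      sign gray
        sign→scan: scan is gray → back edge
Back edge closes the cycle scan → parse → pack → sign → scan; its vertices are {pack, scan, sign, parse}.

pack, scan, sign, parse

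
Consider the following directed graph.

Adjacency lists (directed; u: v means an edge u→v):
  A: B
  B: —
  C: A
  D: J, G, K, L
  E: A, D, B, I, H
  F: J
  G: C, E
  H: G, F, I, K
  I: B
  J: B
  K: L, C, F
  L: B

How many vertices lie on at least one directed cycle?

A vertex is on a directed cycle iff it belongs to a strongly connected component of size ≥ 2 (or has a self-loop).
The vertices on cycles are {D, E, G, H} — 4 in total.

4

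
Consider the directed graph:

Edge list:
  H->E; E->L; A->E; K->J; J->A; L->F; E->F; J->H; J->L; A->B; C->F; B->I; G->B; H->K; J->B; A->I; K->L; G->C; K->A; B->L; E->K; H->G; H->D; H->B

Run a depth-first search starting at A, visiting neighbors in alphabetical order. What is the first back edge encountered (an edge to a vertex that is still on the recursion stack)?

K->A

DFS from A (visiting neighbors in alphabetical order); mark gray on enter, black on exit:
A gray
  B gray
    I gray
    I black
    L gray
      F gray
      F black
    L black
  B black
  E gray
    E→F: F black — skip
    K gray
      K→A: A is gray → back edge
First back edge: K → A.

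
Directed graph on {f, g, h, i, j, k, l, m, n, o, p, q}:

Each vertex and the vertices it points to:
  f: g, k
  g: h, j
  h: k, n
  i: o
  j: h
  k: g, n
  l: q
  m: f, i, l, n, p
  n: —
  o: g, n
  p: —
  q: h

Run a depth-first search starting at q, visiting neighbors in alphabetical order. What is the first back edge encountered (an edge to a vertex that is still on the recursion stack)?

DFS from q (visiting neighbors in alphabetical order); mark gray on enter, black on exit:
q gray
  h gray
    k gray
      g gray
        g→h: h is gray → back edge
First back edge: g → h.

g→h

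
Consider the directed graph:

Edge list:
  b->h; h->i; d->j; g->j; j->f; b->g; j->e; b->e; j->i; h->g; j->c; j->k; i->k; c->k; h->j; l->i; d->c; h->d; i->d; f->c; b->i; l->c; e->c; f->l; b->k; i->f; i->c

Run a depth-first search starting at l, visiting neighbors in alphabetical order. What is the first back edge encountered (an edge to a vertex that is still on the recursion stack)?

f→l

DFS from l (visiting neighbors in alphabetical order); mark gray on enter, black on exit:
l gray
  c gray
    k gray
    k black
  c black
  i gray
    i→c: c black — skip
    d gray
      d→c: c black — skip
      j gray
        j→c: c black — skip
        e gray
          e→c: c black — skip
        e black
        f gray
          f→c: c black — skip
          f→l: l is gray → back edge
First back edge: f → l.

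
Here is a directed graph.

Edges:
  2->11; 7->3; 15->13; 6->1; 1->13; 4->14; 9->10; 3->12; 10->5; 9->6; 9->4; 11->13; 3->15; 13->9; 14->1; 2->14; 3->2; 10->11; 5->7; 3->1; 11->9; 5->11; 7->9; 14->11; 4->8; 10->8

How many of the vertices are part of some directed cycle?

13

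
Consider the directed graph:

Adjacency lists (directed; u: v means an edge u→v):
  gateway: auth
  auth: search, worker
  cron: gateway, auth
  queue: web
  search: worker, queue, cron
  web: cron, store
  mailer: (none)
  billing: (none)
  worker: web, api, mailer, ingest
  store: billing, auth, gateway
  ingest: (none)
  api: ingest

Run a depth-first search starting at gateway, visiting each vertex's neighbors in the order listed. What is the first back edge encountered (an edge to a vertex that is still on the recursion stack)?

DFS from gateway (visiting each vertex's neighbors in the order listed); mark gray on enter, black on exit:
gateway gray
  auth gray
    search gray
      worker gray
        web gray
          cron gray
            cron→gateway: gateway is gray → back edge
First back edge: cron → gateway.

cron->gateway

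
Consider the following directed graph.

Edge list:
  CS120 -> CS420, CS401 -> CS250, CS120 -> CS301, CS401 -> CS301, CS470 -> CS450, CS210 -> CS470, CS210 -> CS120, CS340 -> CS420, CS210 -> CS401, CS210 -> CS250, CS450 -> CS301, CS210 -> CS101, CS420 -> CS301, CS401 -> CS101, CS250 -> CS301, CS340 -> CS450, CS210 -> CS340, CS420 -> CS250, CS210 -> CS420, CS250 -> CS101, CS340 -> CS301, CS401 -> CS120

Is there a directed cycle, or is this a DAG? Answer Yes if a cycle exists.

DFS with white/gray/black marking, starting from CS120:
CS120 gray
  CS301 gray
  CS301 black
  CS420 gray
    CS420→CS301: CS301 black — skip
    CS250 gray
      CS101 gray
      CS101 black
      CS250→CS301: CS301 black — skip
    CS250 black
  CS420 black
CS120 black
CS470 gray
  CS450 gray
    CS450→CS301: CS301 black — skip
  CS450 black
CS470 black
CS401 gray
  CS401→CS250: CS250 black — skip
  CS401→CS101: CS101 black — skip
  CS401→CS301: CS301 black — skip
  CS401→CS120: CS120 black — skip
CS401 black
CS210 gray
  CS210→CS470: CS470 black — skip
  CS340 gray
    CS340→CS301: CS301 black — skip
    CS340→CS420: CS420 black — skip
    CS340→CS450: CS450 black — skip
  CS340 black
  CS210→CS120: CS120 black — skip
  CS210→CS250: CS250 black — skip
  CS210→CS420: CS420 black — skip
  CS210→CS101: CS101 black — skip
  CS210→CS401: CS401 black — skip
CS210 black
Every edge goes to a white or black vertex — no back edge, so the graph is acyclic.

No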